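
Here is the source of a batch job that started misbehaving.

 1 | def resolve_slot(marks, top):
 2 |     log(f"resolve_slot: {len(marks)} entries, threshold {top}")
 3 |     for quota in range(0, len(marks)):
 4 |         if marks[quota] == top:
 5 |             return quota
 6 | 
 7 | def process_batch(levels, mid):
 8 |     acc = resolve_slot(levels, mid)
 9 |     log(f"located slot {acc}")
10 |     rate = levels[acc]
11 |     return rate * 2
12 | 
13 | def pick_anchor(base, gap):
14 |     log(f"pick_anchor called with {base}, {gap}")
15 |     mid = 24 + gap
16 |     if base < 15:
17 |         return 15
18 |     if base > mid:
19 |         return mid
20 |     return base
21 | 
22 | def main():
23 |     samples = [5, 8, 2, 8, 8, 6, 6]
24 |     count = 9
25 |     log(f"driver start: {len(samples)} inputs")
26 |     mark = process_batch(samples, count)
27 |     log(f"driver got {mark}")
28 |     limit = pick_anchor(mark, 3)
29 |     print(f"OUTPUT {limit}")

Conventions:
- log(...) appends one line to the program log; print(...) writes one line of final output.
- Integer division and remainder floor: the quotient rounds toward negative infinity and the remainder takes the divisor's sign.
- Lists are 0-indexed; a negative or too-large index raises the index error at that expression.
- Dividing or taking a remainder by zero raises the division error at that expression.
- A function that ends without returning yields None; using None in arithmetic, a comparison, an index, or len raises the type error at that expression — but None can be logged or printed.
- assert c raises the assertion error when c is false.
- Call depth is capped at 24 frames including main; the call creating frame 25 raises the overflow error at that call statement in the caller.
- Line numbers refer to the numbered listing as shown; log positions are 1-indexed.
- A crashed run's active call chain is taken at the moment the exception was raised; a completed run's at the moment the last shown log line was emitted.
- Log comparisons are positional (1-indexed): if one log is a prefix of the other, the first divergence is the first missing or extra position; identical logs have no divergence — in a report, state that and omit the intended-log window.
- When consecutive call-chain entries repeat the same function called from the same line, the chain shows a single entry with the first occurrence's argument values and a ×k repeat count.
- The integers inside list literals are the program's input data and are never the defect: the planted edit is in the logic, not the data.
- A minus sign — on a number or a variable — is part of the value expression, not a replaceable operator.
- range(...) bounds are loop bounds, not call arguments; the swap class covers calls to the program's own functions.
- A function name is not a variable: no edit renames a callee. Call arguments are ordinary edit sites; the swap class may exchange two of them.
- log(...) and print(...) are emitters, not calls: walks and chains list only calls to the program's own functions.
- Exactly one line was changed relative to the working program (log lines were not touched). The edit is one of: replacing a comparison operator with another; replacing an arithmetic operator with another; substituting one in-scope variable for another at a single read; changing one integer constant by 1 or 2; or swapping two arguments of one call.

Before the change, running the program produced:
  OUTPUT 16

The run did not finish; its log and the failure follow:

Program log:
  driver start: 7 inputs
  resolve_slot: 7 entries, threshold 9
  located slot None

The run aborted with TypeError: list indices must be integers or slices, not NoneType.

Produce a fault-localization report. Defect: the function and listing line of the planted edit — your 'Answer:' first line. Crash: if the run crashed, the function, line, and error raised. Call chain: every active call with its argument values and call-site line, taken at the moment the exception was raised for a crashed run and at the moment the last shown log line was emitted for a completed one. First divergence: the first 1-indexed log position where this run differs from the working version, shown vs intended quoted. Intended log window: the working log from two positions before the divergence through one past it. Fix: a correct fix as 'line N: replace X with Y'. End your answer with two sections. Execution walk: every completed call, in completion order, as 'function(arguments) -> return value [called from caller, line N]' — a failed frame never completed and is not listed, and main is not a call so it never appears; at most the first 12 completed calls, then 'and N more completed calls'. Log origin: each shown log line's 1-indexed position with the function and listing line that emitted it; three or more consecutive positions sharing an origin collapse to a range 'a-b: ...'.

Answer: the defect is in main at line 24.
Key observation: The earliest visible damage is log position 2 — 'resolve_slot: 7 entries, threshold 9' rather than the intended 'resolve_slot: 7 entries, threshold 8'.
Crash: process_batch, line 10, TypeError.
Call chain: main -> process_batch([5, 8, 2, 8, 8, 6, 6], 9) (called at line 26).
First divergence: at position 2 the run shows 'resolve_slot: 7 entries, threshold 9' where the working version logs 'resolve_slot: 7 entries, threshold 8'.
Intended log window:
  1: driver start: 7 inputs
  2: resolve_slot: 7 entries, threshold 8
  3: located slot 1
Execution walk:
  resolve_slot([5, 8, 2, 8, 8, 6, 6], 9) -> None  [called from process_batch, line 8]
Log line origins:
  1: logged in main at line 25
  2: logged in resolve_slot at line 2
  3: logged in process_batch at line 9
A correct fix: line 24: replace `9` with `8`.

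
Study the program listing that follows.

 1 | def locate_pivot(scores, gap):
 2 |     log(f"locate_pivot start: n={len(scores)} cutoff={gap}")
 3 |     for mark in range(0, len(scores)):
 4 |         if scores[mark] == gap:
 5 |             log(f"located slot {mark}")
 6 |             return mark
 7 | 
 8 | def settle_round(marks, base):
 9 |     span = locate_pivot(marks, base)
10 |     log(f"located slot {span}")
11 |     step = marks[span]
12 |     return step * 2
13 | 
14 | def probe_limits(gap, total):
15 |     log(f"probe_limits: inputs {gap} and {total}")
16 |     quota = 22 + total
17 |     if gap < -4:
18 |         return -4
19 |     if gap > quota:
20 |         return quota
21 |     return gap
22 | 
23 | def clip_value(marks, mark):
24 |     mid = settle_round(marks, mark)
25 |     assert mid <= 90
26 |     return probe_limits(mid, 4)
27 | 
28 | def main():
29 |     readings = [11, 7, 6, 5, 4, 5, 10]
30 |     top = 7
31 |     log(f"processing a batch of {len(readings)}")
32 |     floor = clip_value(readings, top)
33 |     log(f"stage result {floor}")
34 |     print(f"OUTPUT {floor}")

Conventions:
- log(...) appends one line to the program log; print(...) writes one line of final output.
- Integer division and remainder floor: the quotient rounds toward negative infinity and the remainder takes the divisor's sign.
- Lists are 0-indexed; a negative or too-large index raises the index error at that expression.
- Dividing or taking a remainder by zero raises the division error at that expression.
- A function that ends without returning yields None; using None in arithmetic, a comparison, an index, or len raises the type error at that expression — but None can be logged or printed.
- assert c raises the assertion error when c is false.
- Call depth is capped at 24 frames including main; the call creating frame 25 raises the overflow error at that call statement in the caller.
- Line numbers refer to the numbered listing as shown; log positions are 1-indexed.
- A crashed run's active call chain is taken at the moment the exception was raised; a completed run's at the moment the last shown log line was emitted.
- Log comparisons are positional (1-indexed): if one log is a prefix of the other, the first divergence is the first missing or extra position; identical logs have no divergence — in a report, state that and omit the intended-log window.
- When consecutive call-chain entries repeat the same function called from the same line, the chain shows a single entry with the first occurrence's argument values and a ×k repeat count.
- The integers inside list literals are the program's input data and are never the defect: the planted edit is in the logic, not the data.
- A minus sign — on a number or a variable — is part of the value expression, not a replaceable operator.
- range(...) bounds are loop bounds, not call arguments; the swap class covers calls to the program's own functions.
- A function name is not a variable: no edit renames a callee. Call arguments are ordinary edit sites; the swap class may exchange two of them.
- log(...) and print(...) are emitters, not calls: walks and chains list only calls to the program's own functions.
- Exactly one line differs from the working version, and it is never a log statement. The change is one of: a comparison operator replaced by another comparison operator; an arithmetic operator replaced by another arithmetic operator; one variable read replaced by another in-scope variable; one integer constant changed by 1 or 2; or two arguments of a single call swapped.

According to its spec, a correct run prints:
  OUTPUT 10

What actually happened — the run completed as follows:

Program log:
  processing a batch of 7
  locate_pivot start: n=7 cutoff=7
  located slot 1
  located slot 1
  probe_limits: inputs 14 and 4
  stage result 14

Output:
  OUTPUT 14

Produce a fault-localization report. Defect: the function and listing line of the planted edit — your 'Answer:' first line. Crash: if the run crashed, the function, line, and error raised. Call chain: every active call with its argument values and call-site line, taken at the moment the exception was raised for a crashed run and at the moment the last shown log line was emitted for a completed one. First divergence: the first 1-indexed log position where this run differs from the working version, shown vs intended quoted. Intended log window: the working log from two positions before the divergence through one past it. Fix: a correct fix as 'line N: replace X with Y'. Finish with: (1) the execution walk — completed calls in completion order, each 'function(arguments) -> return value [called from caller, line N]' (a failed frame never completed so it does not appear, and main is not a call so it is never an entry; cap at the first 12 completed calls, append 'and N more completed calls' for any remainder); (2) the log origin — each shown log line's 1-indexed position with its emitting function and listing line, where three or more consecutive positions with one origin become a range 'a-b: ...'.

Answer: the defect is in main at line 30.
The tell: At log position 2 the runs split — shown 'locate_pivot start: n=7 cutoff=7', but the working version logs 'locate_pivot start: n=7 cutoff=5'.
Call chain: main.
First divergence: at position 2 the run shows 'locate_pivot start: n=7 cutoff=7' where the working version logs 'locate_pivot start: n=7 cutoff=5'.
Intended log window:
  1: processing a batch of 7
  2: locate_pivot start: n=7 cutoff=5
  3: located slot 3
Execution walk:
  locate_pivot([11, 7, 6, 5, 4, 5, 10], 7) -> 1  [called from settle_round, line 9]
  settle_round([11, 7, 6, 5, 4, 5, 10], 7) -> 14  [called from clip_value, line 24]
  probe_limits(14, 4) -> 14  [called from clip_value, line 26]
  clip_value([11, 7, 6, 5, 4, 5, 10], 7) -> 14  [called from main, line 32]
Log origins:
  1: emitted by main (line 31)
  2: emitted by locate_pivot (line 2)
  3: emitted by locate_pivot (line 5)
  4: emitted by settle_round (line 10)
  5: emitted by probe_limits (line 15)
  6: emitted by main (line 33)
A correct fix: line 30: replace `7` with `5`.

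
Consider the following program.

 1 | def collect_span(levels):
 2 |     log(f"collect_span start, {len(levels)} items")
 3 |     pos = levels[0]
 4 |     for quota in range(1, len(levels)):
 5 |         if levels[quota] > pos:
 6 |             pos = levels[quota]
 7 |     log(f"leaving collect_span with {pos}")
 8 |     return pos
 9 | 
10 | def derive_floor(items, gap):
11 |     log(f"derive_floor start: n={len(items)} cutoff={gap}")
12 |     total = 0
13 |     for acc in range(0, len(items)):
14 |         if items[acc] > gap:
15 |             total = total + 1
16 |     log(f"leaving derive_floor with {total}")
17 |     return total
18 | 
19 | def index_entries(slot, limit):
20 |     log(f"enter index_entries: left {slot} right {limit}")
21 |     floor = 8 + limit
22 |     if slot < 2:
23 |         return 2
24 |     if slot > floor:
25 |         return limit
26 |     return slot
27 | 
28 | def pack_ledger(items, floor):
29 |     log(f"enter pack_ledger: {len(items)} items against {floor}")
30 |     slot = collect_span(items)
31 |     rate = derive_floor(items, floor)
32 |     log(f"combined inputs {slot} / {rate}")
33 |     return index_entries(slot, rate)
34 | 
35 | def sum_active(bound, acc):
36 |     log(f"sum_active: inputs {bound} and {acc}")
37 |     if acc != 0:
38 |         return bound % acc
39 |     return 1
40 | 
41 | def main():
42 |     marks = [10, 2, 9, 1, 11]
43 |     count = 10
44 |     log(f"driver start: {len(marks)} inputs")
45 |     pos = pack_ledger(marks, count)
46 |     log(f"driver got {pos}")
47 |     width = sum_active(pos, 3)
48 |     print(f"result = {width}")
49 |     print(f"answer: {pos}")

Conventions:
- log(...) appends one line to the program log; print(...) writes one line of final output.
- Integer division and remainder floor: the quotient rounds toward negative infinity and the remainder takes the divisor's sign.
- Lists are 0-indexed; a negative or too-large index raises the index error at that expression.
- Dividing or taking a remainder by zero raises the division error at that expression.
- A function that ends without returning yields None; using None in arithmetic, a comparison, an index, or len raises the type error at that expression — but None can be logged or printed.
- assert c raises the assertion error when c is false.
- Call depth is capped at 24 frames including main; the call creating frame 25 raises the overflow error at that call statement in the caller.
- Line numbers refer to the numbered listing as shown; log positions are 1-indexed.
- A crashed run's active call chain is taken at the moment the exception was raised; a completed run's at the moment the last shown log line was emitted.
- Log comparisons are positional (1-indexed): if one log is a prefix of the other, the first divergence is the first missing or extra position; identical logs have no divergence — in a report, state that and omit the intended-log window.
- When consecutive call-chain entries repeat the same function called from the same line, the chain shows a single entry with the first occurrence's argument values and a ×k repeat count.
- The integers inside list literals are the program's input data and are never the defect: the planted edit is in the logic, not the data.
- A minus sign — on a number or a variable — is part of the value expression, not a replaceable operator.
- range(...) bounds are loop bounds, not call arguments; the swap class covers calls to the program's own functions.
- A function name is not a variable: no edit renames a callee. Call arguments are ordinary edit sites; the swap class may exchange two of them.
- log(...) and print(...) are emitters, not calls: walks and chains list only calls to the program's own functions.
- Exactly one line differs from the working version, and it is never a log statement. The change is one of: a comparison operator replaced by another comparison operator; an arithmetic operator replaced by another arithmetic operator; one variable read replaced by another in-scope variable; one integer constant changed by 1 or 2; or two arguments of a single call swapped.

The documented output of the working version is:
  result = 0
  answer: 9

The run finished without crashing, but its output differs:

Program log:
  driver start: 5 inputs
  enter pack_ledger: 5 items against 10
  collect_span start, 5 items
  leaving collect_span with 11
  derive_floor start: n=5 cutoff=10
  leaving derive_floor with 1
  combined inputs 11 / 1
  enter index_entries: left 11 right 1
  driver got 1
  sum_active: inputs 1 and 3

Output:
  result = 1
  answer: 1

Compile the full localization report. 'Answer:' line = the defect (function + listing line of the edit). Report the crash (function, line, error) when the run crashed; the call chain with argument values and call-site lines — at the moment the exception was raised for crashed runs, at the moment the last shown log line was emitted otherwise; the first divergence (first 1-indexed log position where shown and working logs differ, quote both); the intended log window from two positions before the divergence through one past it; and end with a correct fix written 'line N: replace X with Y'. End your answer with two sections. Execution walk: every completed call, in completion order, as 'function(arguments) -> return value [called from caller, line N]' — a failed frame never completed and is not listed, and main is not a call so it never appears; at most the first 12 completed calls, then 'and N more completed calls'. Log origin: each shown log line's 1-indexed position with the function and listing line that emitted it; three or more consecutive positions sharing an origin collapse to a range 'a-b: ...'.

Answer: the defect is in index_entries at line 25.
Core observation: Everything matches until log position 9, which reads 'driver got 1' in place of 'driver got 9'.
Call chain: main -> sum_active(1, 3) (called at line 47).
First divergence: at position 9 the run shows 'driver got 1' where the working version logs 'driver got 9'.
Intended log window:
  7: combined inputs 11 / 1
  8: enter index_entries: left 11 right 1
  9: driver got 9
  10: sum_active: inputs 9 and 3
Execution walk:
  collect_span([10, 2, 9, 1, 11]) -> 11  [called from pack_ledger, line 30]
  derive_floor([10, 2, 9, 1, 11], 10) -> 1  [called from pack_ledger, line 31]
  index_entries(11, 1) -> 1  [called from pack_ledger, line 33]
  pack_ledger([10, 2, 9, 1, 11], 10) -> 1  [called from main, line 45]
  sum_active(1, 3) -> 1  [called from main, line 47]
Log line origins:
  1: logged in main at line 44
  2: logged in pack_ledger at line 29
  3: logged in collect_span at line 2
  4: logged in collect_span at line 7
  5: logged in derive_floor at line 11
  6: logged in derive_floor at line 16
  7: logged in pack_ledger at line 32
  8: logged in index_entries at line 20
  9: logged in main at line 46
  10: logged in sum_active at line 36
A correct fix: line 25: replace `limit` with `floor`.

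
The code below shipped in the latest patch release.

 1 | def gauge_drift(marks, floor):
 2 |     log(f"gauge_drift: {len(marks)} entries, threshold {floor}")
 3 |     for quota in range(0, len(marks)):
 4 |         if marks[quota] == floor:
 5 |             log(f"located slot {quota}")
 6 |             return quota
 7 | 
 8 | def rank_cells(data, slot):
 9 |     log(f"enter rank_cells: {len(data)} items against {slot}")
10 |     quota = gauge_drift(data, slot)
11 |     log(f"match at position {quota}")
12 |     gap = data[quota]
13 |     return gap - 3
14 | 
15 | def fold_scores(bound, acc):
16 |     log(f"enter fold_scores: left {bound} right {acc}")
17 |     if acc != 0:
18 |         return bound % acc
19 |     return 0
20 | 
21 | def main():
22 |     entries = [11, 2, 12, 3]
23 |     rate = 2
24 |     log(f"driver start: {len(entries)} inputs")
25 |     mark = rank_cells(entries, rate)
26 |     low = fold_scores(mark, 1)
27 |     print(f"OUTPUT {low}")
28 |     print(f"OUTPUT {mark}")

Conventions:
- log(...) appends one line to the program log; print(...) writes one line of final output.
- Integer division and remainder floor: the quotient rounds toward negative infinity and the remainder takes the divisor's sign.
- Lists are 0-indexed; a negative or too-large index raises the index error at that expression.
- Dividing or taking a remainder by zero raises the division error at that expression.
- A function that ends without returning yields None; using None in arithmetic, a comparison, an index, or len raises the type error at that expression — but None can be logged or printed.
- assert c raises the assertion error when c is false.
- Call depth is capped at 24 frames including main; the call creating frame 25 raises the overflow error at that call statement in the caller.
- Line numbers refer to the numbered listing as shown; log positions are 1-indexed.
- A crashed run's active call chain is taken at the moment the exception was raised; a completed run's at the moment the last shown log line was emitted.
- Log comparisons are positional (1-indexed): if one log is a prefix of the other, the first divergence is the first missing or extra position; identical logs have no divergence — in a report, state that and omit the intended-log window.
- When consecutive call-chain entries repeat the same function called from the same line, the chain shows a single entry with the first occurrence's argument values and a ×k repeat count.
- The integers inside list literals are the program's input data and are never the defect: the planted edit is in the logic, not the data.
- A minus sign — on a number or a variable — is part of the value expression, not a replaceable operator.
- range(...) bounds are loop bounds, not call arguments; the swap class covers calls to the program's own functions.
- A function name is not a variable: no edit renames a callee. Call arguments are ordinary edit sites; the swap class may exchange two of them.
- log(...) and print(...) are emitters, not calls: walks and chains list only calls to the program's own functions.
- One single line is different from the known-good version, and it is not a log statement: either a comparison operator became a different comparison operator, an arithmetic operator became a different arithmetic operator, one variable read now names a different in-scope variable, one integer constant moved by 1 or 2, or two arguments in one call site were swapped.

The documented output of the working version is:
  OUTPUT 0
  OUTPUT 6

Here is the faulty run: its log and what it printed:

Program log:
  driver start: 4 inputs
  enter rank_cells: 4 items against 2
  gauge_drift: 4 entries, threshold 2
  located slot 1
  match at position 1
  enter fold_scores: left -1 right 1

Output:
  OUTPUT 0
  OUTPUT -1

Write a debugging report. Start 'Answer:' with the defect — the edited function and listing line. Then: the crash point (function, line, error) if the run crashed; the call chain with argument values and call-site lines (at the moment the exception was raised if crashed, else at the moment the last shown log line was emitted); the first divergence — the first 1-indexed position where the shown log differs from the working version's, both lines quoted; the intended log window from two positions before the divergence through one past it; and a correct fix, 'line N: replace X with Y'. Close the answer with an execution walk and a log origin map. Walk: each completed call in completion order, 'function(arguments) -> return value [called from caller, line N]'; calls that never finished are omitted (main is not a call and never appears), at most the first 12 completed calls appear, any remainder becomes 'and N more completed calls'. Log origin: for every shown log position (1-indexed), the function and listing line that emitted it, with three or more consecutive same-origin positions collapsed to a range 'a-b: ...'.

Answer: the defect is in rank_cells at line 13.
Key observation: At log position 6 the runs split — shown 'enter fold_scores: left -1 right 1', but the working version logs 'enter fold_scores: left 6 right 1'.
Call chain: main -> fold_scores(-1, 1) (called at line 26).
First divergence: position 6 — shown 'enter fold_scores: left -1 right 1', intended 'enter fold_scores: left 6 right 1'.
Intended log window:
  4: located slot 1
  5: match at position 1
  6: enter fold_scores: left 6 right 1
Execution walk:
  gauge_drift([11, 2, 12, 3], 2) -> 1  [called from rank_cells, line 10]
  rank_cells([11, 2, 12, 3], 2) -> -1  [called from main, line 25]
  fold_scores(-1, 1) -> 0  [called from main, line 26]
Log origin:
  1: emitted by main (line 24)
  2: emitted by rank_cells (line 9)
  3: emitted by gauge_drift (line 2)
  4: emitted by gauge_drift (line 5)
  5: emitted by rank_cells (line 11)
  6: emitted by fold_scores (line 16)
A correct fix: line 13: replace `-` with `*`.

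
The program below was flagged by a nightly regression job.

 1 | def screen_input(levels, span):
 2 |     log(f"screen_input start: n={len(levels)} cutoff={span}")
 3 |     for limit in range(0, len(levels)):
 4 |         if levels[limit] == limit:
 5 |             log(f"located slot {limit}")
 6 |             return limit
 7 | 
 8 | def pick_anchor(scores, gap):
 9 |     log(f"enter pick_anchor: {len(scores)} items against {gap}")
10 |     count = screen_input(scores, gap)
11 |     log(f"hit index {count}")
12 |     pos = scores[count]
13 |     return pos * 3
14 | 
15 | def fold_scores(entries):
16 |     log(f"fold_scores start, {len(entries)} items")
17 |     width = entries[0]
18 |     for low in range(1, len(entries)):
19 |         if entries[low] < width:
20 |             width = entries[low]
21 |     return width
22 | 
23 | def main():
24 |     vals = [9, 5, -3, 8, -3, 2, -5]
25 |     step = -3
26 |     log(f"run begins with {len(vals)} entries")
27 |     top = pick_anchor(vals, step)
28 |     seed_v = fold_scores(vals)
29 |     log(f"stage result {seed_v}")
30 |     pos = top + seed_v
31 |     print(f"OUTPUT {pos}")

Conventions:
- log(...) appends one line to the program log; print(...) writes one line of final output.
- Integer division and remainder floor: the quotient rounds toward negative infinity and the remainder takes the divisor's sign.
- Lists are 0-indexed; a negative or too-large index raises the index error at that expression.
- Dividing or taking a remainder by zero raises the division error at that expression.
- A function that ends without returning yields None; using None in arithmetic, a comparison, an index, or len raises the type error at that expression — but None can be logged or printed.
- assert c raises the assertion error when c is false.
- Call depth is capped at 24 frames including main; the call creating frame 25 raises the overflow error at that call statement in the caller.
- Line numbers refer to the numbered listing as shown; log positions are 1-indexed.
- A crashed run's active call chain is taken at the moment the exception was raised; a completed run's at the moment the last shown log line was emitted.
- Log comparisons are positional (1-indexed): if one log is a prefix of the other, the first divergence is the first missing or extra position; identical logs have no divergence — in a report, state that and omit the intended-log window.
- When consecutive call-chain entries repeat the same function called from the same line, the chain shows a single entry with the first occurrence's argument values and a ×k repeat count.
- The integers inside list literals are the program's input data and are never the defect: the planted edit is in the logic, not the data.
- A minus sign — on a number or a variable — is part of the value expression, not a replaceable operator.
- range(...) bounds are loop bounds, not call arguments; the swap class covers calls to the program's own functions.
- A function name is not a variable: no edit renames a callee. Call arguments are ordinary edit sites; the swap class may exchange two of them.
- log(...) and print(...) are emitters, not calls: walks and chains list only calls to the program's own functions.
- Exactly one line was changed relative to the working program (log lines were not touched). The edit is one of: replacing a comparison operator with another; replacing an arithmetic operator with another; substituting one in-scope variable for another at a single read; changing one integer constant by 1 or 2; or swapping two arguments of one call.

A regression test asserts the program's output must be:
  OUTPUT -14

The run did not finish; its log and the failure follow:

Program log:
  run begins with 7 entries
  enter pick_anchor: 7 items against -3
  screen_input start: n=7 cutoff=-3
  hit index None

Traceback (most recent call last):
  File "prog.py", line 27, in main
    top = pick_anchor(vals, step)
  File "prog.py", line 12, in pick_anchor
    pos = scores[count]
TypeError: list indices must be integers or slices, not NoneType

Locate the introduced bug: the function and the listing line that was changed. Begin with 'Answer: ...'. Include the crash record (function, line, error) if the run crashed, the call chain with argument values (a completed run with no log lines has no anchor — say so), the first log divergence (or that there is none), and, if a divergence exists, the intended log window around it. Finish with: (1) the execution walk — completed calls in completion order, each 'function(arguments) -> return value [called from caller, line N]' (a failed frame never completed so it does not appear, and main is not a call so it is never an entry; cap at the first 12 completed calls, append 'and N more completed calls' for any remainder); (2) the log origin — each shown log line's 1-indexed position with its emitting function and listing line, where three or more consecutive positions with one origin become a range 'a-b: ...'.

Answer: the defect is in screen_input at line 4.
Core observation: At log position 4 the runs split — shown 'hit index None', but the working version logs 'located slot 2'.
Crash: pick_anchor, line 12, TypeError.
Call chain: main -> pick_anchor([9, 5, -3, 8, -3, 2, -5], -3) (called at line 27).
First divergence: position 4 — the shown line 'hit index None' should read 'located slot 2'.
Intended log window:
  2: enter pick_anchor: 7 items against -3
  3: screen_input start: n=7 cutoff=-3
  4: located slot 2
  5: hit index 2
Execution walk:
  screen_input([9, 5, -3, 8, -3, 2, -5], -3) -> None  [called from pick_anchor, line 10]
Origin of each log line:
  1: from main, line 26
  2: from pick_anchor, line 9
  3: from screen_input, line 2
  4: from pick_anchor, line 11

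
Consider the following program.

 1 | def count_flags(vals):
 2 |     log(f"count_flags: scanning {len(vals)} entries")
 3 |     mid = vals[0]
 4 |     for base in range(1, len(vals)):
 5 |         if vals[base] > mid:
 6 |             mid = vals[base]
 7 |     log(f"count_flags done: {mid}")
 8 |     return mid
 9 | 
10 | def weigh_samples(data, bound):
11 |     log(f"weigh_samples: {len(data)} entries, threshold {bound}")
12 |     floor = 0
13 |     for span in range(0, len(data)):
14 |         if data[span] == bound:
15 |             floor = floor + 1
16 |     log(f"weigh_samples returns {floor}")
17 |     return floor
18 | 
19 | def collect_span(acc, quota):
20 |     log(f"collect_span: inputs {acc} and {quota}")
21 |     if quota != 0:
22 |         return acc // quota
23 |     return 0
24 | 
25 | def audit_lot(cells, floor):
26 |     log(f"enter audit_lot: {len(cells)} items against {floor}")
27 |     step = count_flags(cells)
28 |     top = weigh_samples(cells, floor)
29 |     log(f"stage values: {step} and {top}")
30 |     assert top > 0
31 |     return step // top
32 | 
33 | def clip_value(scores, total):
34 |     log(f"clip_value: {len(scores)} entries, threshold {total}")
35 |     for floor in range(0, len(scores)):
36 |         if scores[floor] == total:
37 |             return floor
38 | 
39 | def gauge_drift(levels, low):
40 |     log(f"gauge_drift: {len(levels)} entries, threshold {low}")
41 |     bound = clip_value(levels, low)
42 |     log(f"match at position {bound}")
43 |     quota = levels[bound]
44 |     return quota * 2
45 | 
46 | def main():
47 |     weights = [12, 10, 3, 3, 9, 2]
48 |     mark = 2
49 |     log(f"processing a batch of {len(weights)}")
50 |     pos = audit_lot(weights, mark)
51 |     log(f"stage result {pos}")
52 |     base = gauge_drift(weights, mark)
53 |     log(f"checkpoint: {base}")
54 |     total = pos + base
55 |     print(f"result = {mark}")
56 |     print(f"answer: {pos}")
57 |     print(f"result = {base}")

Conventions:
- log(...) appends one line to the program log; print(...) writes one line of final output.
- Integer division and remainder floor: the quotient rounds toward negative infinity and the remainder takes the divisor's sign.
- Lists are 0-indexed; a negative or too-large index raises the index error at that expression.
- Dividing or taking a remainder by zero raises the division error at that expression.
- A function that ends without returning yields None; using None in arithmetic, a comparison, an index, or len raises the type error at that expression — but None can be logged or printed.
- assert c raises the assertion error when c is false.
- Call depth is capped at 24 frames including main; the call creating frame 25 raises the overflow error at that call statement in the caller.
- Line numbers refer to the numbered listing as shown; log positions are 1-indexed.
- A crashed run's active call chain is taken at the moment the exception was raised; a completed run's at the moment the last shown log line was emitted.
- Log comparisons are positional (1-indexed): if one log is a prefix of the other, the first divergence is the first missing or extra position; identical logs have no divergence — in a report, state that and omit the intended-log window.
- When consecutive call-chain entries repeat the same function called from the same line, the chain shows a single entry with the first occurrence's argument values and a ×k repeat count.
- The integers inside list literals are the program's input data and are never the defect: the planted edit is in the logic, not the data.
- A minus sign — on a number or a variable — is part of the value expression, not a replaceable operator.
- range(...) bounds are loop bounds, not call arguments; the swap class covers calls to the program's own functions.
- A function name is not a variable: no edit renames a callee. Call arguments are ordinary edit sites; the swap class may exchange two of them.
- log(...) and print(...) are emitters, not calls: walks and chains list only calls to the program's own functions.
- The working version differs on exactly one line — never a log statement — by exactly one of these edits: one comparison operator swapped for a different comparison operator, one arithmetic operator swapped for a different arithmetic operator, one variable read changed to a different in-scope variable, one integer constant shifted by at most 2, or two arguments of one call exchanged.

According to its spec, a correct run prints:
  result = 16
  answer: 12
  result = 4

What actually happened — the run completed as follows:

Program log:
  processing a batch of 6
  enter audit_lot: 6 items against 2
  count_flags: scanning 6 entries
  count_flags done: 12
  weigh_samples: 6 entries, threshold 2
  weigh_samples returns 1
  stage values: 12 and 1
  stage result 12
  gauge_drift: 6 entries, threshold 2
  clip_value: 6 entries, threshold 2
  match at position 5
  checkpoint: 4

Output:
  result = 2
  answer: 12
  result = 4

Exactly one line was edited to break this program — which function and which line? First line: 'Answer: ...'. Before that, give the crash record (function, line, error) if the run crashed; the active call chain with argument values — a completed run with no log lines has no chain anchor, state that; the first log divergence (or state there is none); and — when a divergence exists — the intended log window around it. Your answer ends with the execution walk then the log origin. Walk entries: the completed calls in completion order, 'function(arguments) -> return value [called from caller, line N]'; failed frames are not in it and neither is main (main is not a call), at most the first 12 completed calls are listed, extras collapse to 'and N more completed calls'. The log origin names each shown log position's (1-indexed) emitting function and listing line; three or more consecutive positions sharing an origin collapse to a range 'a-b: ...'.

Answer: the defect is in main at line 55.
Key fact: The logs agree in full; only the final output differs.
Call chain: main.
First divergence: there is none — every log position agrees.
Execution walk:
  count_flags([12, 10, 3, 3, 9, 2]) -> 12  [called from audit_lot, line 27]
  weigh_samples([12, 10, 3, 3, 9, 2], 2) -> 1  [called from audit_lot, line 28]
  audit_lot([12, 10, 3, 3, 9, 2], 2) -> 12  [called from main, line 50]
  clip_value([12, 10, 3, 3, 9, 2], 2) -> 5  [called from gauge_drift, line 41]
  gauge_drift([12, 10, 3, 3, 9, 2], 2) -> 4  [called from main, line 52]
Log line origins:
  1: logged in main at line 49
  2: logged in audit_lot at line 26
  3: logged in count_flags at line 2
  4: logged in count_flags at line 7
  5: logged in weigh_samples at line 11
  6: logged in weigh_samples at line 16
  7: logged in audit_lot at line 29
  8: logged in main at line 51
  9: logged in gauge_drift at line 40
  10: logged in clip_value at line 34
  11: logged in gauge_drift at line 42
  12: logged in main at line 53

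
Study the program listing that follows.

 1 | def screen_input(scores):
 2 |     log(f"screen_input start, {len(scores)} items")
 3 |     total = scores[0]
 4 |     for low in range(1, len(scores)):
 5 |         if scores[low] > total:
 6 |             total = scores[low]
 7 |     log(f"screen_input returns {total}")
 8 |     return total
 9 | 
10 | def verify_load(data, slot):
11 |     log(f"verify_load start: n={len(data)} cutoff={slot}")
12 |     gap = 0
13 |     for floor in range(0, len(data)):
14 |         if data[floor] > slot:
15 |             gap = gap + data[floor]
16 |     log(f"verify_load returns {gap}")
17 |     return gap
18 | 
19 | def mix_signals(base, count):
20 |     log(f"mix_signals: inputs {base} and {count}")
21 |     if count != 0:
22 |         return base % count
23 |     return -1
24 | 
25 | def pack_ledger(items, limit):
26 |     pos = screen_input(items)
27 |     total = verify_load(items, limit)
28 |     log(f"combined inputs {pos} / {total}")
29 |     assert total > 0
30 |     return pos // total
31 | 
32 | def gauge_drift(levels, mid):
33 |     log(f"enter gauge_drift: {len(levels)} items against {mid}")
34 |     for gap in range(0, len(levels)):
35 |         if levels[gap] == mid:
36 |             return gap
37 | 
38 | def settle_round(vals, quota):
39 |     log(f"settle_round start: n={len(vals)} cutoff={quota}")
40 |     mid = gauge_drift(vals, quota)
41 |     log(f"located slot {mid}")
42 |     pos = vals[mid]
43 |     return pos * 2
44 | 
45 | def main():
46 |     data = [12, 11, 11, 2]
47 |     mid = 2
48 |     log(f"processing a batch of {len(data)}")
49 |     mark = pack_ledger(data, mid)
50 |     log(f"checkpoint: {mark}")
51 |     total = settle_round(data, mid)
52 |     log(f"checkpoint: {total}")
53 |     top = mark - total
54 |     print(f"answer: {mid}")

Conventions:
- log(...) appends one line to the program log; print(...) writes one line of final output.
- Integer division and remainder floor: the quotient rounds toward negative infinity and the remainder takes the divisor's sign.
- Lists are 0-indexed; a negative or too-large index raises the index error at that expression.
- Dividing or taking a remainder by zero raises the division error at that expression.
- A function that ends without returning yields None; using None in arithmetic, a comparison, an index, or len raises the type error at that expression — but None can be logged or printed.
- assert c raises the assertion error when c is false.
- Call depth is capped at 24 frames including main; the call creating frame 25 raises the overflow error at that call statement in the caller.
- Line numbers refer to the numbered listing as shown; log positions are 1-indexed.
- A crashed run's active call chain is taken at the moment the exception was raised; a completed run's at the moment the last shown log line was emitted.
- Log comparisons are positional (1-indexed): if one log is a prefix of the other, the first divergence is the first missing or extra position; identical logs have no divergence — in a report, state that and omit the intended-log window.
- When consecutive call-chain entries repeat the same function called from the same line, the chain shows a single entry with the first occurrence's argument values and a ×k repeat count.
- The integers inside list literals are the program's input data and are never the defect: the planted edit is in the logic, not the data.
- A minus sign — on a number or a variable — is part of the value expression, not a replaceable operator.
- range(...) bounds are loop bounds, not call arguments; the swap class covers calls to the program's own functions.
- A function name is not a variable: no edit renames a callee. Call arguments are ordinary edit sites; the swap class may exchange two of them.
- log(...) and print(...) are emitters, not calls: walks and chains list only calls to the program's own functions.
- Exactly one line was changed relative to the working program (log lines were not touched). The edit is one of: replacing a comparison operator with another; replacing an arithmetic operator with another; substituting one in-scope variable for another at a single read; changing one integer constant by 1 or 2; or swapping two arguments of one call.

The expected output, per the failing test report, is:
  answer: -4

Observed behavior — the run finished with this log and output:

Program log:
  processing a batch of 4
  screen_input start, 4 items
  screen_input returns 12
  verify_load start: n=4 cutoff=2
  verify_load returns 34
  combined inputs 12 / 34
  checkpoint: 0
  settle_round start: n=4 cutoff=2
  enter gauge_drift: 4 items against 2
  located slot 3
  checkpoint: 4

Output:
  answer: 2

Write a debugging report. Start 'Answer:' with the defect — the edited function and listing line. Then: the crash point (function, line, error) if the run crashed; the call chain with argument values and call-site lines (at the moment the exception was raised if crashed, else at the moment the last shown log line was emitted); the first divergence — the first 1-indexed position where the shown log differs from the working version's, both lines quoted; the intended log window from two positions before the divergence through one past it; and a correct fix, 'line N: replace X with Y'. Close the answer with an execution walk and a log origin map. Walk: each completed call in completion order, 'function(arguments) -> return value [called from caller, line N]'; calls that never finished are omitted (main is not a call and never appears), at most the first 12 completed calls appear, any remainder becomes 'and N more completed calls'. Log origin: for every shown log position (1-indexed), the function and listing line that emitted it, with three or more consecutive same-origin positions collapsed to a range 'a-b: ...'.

Answer: the defect is in main at line 54.
The tell: The logs agree in full; only the final output differs.
Call chain: main.
First divergence: none; the two logs match at every position.
Execution walk:
  screen_input([12, 11, 11, 2]) -> 12  [called from pack_ledger, line 26]
  verify_load([12, 11, 11, 2], 2) -> 34  [called from pack_ledger, line 27]
  pack_ledger([12, 11, 11, 2], 2) -> 0  [called from main, line 49]
  gauge_drift([12, 11, 11, 2], 2) -> 3  [called from settle_round, line 40]
  settle_round([12, 11, 11, 2], 2) -> 4  [called from main, line 51]
Origin of each log line:
  1 — main, line 48
  2 — screen_input, line 2
  3 — screen_input, line 7
  4 — verify_load, line 11
  5 — verify_load, line 16
  6 — pack_ledger, line 28
  7 — main, line 50
  8 — settle_round, line 39
  9 — gauge_drift, line 33
  10 — settle_round, line 41
  11 — main, line 52
A correct fix: line 54: replace `mid` with `top`.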